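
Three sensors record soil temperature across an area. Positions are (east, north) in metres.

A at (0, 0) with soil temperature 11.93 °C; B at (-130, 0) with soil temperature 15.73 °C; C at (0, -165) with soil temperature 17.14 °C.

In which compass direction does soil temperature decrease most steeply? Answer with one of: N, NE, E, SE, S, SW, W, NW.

NE

∂T/∂x = (15.73 − 11.93) / (-130 − 0) = -0.02923
∂T/∂y = (17.14 − 11.93) / (-165 − 0) = -0.03158
Steepest decrease is along −∇f = (+0.02923 E, +0.03158 N) → northeast.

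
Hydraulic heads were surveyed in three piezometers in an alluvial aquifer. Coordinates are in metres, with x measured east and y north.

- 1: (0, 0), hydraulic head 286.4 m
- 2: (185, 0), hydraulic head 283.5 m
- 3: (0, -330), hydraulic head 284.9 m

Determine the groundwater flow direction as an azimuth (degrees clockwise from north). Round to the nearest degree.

106°

∂h/∂x = (283.5 − 286.4) / (185 − 0) = -0.01568
∂h/∂y = (284.9 − 286.4) / (-330 − 0) = +0.004545
Flow direction (−∇h) has components (+0.01568 E, -0.004545 N).
Azimuth = atan2(E, N) = atan2(+0.01568, -0.004545) = 106.2° ≈ 106°.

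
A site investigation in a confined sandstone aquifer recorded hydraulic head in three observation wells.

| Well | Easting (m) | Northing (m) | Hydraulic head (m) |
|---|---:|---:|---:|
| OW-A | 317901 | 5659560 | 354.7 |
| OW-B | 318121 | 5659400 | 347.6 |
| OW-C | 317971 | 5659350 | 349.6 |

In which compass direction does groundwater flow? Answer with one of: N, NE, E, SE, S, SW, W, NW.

SE

With h = a·x + b·y + c and OW-A as origin, the differences give:
  220·a + (-160)·b = -7.1
  70·a + (-210)·b = -5.1
Eliminate b (×(-210) and ×(-160), subtract): -35000·a = 675.00 → a = ∂h/∂x = -0.01929
Back-substitute: b = ∂h/∂y = +0.01786.
Flow = −∇h = (+0.01929 east, -0.01786 north), which points southeast.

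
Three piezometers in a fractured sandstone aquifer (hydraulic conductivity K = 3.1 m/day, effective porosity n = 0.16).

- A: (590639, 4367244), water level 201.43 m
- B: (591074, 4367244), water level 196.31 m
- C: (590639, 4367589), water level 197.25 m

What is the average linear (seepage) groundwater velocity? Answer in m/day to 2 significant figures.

∂h/∂x = (196.31 − 201.43) / (591074 − 590639) = -0.01177
∂h/∂y = (197.25 − 201.43) / (4367589 − 4367244) = -0.01212
|∇h| = √(-0.01177² + -0.01212²) = 0.01689
Seepage velocity v = K·i/n = 3.1 × 0.01689 / 0.16 = 0.3272 m/day.

0.33 m/day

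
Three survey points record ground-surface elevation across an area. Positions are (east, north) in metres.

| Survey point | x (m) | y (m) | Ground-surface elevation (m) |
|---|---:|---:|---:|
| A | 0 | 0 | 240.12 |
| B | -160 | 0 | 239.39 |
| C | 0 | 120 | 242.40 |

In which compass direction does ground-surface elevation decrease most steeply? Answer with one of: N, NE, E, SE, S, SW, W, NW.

∂z/∂x = (239.39 − 240.12) / (-160 − 0) = +0.004563
∂z/∂y = (242.40 − 240.12) / (120 − 0) = +0.01900
Steepest decrease is along −∇f = (-0.004563 E, -0.01900 N) → south.

S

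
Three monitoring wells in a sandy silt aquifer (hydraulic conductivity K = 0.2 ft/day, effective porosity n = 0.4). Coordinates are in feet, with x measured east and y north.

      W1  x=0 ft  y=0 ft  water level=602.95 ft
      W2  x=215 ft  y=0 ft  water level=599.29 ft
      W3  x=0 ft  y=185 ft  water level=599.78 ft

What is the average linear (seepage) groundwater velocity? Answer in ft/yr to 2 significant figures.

∂h/∂x = (599.29 − 602.95) / (215 − 0) = -0.01702
∂h/∂y = (599.78 − 602.95) / (185 − 0) = -0.01714
|∇h| = √(-0.01702² + -0.01714²) = 0.02415
Seepage velocity v = K·i/n = 0.2 × 0.02415 / 0.4 = 0.01208 ft/day = 4.412 ft/yr.

4.4 ft/yr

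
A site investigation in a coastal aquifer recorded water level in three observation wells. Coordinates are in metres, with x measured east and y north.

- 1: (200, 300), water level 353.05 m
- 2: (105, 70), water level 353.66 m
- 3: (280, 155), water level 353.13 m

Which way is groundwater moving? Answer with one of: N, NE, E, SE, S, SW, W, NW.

Three-point gradient (reference 1): Δ to 2 = (-95, -230, +0.61), Δ to 3 = (80, -145, +0.08).
∂h/∂x = -0.002177, ∂h/∂y = -0.001753 (det = 32175).
Flow = −∇h = (+0.002177 east, +0.001753 north), which points northeast.

NE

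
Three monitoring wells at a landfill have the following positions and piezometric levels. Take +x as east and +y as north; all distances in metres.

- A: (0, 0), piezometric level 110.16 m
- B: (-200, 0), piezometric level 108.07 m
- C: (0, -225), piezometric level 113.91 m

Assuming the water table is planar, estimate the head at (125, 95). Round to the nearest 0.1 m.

∂h/∂x = (108.07 − 110.16) / (-200 − 0) = +0.01045
∂h/∂y = (113.91 − 110.16) / (-225 − 0) = -0.01667
h(125, 95) = 110.16 + (+0.01045)·(125) + (-0.01667)·(95) = 110.16 +1.306 -1.583 = 109.883 m.

109.9 m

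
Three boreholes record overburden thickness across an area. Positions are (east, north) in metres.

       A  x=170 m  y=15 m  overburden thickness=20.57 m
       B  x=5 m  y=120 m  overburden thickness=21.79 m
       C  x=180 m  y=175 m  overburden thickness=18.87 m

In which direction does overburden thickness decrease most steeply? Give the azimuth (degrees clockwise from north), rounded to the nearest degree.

With d = a·x + b·y + c and A as origin, the differences give:
  (-165)·a + 105·b = +1.22
  10·a + 160·b = -1.70
Eliminate b (×160 and ×105, subtract): -27450·a = 373.700 → a = ∂d/∂x = -0.01361
Back-substitute: b = ∂d/∂y = -0.009774.
Steepest decrease is along −∇f: components (+0.01361 E, +0.009774 N).
Azimuth = atan2(+0.01361, +0.009774) = 54.3° ≈ 054°.

054°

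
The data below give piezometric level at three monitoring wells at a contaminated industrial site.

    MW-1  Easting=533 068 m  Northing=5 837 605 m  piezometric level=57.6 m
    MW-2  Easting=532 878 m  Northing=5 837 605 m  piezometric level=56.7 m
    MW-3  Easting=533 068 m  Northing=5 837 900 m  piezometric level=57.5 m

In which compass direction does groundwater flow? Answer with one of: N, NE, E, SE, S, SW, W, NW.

W

∂h/∂x = (56.7 − 57.6) / (532878 − 533068) = +0.004737
∂h/∂y = (57.5 − 57.6) / (5837900 − 5837605) = -0.0003390
Flow = −∇h = (-0.004737 east, +0.0003390 north), which points west.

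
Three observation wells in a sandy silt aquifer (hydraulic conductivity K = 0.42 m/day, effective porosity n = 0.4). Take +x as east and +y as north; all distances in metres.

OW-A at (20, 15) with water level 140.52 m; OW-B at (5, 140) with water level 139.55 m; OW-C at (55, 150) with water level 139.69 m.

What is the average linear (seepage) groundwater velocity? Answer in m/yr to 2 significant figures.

Differences from OW-A: to OW-B (Δx, Δy, Δh) = (-15, 125, -0.97); to OW-C = (35, 135, -0.83).
Solve a·Δx + b·Δy = Δh: det = (-15)·135 − 35·125 = -6400.
∂h/∂x = [(-0.97)·135 − (-0.83)·125] / -6400 = +0.004250
∂h/∂y = [(-15)·(-0.83) − 35·(-0.97)] / -6400 = -0.007250
|∇h| = √(0.004250² + -0.007250²) = 0.008404
Seepage velocity v = K·i/n = 0.42 × 0.008404 / 0.4 = 0.008824 m/day = 3.223 m/yr.

3.2 m/yr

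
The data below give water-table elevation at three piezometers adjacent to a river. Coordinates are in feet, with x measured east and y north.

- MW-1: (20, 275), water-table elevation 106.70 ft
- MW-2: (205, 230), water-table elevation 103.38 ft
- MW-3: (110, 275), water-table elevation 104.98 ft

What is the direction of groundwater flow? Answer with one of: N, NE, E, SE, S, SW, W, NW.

E

Taking MW-1 as reference: MW-2−MW-1 = (185, -45, -3.32); MW-3−MW-1 = (90, 0, -1.72).
Determinant of the coordinate differences = 185·0 − 90·(-45) = 4050.
∂h/∂x = [(-3.32)·0 − (-1.72)·(-45)] / 4050 = -0.01911
∂h/∂y = [185·(-1.72) − 90·(-3.32)] / 4050 = -0.004790
Flow = −∇h = (+0.01911 east, +0.004790 north), which points east.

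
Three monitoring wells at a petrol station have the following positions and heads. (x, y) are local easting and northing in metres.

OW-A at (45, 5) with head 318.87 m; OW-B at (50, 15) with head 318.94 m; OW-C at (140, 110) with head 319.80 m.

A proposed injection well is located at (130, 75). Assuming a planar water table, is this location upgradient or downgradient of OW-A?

upgradient

Taking OW-A as reference: OW-B−OW-A = (5, 10, +0.07); OW-C−OW-A = (95, 105, +0.93).
Determinant of the coordinate differences = 5·105 − 95·10 = -425.
∂h/∂x = [(+0.07)·105 − (+0.93)·10] / -425 = +0.004588
∂h/∂y = [5·(+0.93) − 95·(+0.07)] / -425 = +0.004706
Head at (130, 75) = 318.87 + (+0.004588)·(85) + (+0.004706)·(70) = 319.59 m.
That is higher than the 318.87 m at OW-A, so the point is upgradient.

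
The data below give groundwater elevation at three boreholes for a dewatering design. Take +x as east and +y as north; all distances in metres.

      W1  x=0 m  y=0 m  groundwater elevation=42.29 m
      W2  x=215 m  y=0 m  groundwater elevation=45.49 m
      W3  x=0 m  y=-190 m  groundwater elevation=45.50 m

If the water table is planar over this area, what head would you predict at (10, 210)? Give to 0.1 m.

38.9 m

∂h/∂x = (45.49 − 42.29) / (215 − 0) = +0.01488
∂h/∂y = (45.50 − 42.29) / (-190 − 0) = -0.01689
h(10, 210) = 42.29 + (+0.01488)·(10) + (-0.01689)·(210) = 42.29 +0.149 -3.548 = 38.891 m.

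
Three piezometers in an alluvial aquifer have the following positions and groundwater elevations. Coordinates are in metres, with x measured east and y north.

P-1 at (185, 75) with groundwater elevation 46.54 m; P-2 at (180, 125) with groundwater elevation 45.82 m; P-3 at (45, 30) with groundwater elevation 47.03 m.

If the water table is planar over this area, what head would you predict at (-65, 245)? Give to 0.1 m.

With h = a·x + b·y + c and P-1 as origin, the differences give:
  (-5)·a + 50·b = -0.72
  (-140)·a + (-45)·b = +0.49
Eliminate b (×(-45) and ×50, subtract): 7225·a = 7.900 → a = ∂h/∂x = +0.001093
Back-substitute: b = ∂h/∂y = -0.01429.
h(-65, 245) = 46.54 + (+0.001093)·(-250) + (-0.01429)·(170) = 46.54 -0.273 -2.429 = 43.837 m.

43.8 m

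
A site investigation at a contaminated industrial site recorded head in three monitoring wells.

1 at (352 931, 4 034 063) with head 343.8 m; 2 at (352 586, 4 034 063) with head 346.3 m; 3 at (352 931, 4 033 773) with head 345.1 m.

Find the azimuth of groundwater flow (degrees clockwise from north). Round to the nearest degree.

∂h/∂x = (346.3 − 343.8) / (352586 − 352931) = -0.007246
∂h/∂y = (345.1 − 343.8) / (4033773 − 4034063) = -0.004483
Flow direction (−∇h) has components (+0.007246 E, +0.004483 N).
Azimuth = atan2(E, N) = atan2(+0.007246, +0.004483) = 58.3° ≈ 058°.

058°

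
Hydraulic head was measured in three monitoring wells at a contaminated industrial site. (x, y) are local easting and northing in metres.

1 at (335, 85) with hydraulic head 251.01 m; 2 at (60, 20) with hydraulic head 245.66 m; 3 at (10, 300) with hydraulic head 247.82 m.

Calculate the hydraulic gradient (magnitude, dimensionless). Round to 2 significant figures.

0.020

With h = a·x + b·y + c and 1 as origin, the differences give:
  (-275)·a + (-65)·b = -5.35
  (-325)·a + 215·b = -3.19
Eliminate b (×215 and ×(-65), subtract): -80250·a = -1357.600 → a = ∂h/∂x = +0.01692
Back-substitute: b = ∂h/∂y = +0.01074.
|∇h| = √(0.01692² + 0.01074²) = 0.02004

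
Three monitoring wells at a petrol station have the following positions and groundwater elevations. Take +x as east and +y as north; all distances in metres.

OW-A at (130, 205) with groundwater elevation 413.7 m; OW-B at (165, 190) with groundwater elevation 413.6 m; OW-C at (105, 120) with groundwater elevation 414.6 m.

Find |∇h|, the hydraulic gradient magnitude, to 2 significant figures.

0.011

Taking OW-A as reference: OW-B−OW-A = (35, -15, -0.1); OW-C−OW-A = (-25, -85, +0.9).
Solve a·Δx + b·Δy = Δh: det = 35·(-85) − (-25)·(-15) = -3350.
∂h/∂x = [(-0.1)·(-85) − (+0.9)·(-15)] / -3350 = -0.006567
∂h/∂y = [35·(+0.9) − (-25)·(-0.1)] / -3350 = -0.008657
|∇h| = √(-0.006567² + -0.008657²) = 0.01087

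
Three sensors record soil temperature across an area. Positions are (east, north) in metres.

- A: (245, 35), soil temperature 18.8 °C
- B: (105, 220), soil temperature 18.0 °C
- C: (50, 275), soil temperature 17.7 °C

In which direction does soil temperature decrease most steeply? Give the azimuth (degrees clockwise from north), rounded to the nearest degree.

Differences from A: to B (Δx, Δy, Δh) = (-140, 185, -0.8); to C = (-195, 240, -1.1).
Solve a·Δx + b·Δy = ΔT: det = (-140)·240 − (-195)·185 = 2475.
∂T/∂x = [(-0.8)·240 − (-1.1)·185] / 2475 = +0.004646
∂T/∂y = [(-140)·(-1.1) − (-195)·(-0.8)] / 2475 = -0.0008081
Steepest decrease is along −∇f: components (-0.004646 E, +0.0008081 N).
Azimuth = atan2(-0.004646, +0.0008081) = 279.9° ≈ 280°.

280°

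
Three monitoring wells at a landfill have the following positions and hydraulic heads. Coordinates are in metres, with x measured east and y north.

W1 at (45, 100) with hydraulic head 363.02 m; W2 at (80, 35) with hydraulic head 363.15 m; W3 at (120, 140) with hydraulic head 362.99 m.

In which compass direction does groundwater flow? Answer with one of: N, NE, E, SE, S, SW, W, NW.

Three-point gradient (reference W1): Δ to W2 = (35, -65, +0.13), Δ to W3 = (75, 40, -0.03).
∂h/∂x = +0.0005179, ∂h/∂y = -0.001721 (det = 6275).
Flow = −∇h = (-0.0005179 east, +0.001721 north), which points north.

N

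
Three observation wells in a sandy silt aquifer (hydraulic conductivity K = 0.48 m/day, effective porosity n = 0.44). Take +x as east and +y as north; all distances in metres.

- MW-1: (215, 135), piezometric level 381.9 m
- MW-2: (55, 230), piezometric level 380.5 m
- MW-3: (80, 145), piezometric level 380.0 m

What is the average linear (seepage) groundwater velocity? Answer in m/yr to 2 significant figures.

7.2 m/yr

Three-point gradient (reference MW-1): Δ to MW-2 = (-160, 95, -1.4), Δ to MW-3 = (-135, 10, -1.9).
∂h/∂x = +0.01483, ∂h/∂y = +0.01024 (det = 11225).
|∇h| = √(0.01483² + 0.01024²) = 0.01802
Seepage velocity v = K·i/n = 0.48 × 0.01802 / 0.44 = 0.01966 m/day = 7.181 m/yr.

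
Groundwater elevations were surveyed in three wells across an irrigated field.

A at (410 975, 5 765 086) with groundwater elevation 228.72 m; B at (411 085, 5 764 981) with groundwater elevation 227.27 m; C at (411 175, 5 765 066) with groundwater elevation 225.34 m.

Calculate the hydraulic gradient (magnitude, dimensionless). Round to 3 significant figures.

With h = a·x + b·y + c and A as origin, the differences give:
  110·a + (-105)·b = -1.45
  200·a + (-20)·b = -3.38
Eliminate b (×(-20) and ×(-105), subtract): 18800·a = -325.900 → a = ∂h/∂x = -0.01734
Back-substitute: b = ∂h/∂y = -0.004351.
|∇h| = √(-0.01734² + -0.004351²) = 0.01788

0.0179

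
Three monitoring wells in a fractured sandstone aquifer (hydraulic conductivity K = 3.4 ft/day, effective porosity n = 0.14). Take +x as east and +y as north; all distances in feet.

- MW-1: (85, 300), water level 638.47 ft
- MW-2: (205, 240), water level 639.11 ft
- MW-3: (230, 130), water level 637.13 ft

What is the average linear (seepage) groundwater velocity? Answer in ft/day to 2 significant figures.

0.66 ft/day

Differences from MW-1: to MW-2 (Δx, Δy, Δh) = (120, -60, +0.64); to MW-3 = (145, -170, -1.34).
Solve a·Δx + b·Δy = Δh: det = 120·(-170) − 145·(-60) = -11700.
∂h/∂x = [(+0.64)·(-170) − (-1.34)·(-60)] / -11700 = +0.01617
∂h/∂y = [120·(-1.34) − 145·(+0.64)] / -11700 = +0.02168
|∇h| = √(0.01617² + 0.02168²) = 0.02705
Seepage velocity v = K·i/n = 3.4 × 0.02705 / 0.14 = 0.6569 ft/day.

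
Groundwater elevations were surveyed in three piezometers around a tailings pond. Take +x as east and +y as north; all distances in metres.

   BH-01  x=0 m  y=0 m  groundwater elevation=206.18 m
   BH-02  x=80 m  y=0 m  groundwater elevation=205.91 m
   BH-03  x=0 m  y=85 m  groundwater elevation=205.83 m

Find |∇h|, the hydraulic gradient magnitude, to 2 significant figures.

0.0053

∂h/∂x = (205.91 − 206.18) / (80 − 0) = -0.003375
∂h/∂y = (205.83 − 206.18) / (85 − 0) = -0.004118
|∇h| = √(-0.003375² + -0.004118²) = 0.005324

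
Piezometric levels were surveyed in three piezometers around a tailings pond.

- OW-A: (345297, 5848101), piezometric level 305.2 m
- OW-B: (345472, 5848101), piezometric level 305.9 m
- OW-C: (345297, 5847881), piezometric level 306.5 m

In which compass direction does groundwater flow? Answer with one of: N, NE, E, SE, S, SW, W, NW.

∂h/∂x = (305.9 − 305.2) / (345472 − 345297) = +0.004000
∂h/∂y = (306.5 − 305.2) / (5847881 − 5848101) = -0.005909
Flow = −∇h = (-0.004000 east, +0.005909 north), which points northwest.

NW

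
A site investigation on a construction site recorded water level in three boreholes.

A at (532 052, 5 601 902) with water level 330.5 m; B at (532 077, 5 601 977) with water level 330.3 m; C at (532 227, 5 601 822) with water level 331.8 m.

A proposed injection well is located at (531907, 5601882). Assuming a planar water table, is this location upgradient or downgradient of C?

Taking A as reference: B−A = (25, 75, -0.2); C−A = (175, -80, +1.3).
Solve a·Δx + b·Δy = Δh: det = 25·(-80) − 175·75 = -15125.
∂h/∂x = [(-0.2)·(-80) − (+1.3)·75] / -15125 = +0.005388
∂h/∂y = [25·(+1.3) − 175·(-0.2)] / -15125 = -0.004463
Head at (531907, 5601882) = 330.5 + (+0.005388)·(-145) + (-0.004463)·(-20) = 329.81 m.
That is lower than the 331.8 m at C, so the point is downgradient.

downgradient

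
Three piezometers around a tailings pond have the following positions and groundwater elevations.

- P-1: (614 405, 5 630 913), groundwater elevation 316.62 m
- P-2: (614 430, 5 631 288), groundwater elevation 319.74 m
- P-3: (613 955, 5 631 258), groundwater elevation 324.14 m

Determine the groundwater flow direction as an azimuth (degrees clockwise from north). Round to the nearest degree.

132°

Taking P-1 as reference: P-2−P-1 = (25, 375, +3.12); P-3−P-1 = (-450, 345, +7.52).
Determinant of the coordinate differences = 25·345 − (-450)·375 = 177375.
∂h/∂x = [(+3.12)·345 − (+7.52)·375] / 177375 = -0.009830
∂h/∂y = [25·(+7.52) − (-450)·(+3.12)] / 177375 = +0.008975
Flow direction (−∇h) has components (+0.009830 E, -0.008975 N).
Azimuth = atan2(E, N) = atan2(+0.009830, -0.008975) = 132.4° ≈ 132°.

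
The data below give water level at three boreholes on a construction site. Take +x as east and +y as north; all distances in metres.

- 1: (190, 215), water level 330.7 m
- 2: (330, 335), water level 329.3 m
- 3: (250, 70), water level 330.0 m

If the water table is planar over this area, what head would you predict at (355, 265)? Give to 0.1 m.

Taking 1 as reference: 2−1 = (140, 120, -1.4); 3−1 = (60, -145, -0.7).
Solve a·Δx + b·Δy = Δh: det = 140·(-145) − 60·120 = -27500.
∂h/∂x = [(-1.4)·(-145) − (-0.7)·120] / -27500 = -0.01044
∂h/∂y = [140·(-0.7) − 60·(-1.4)] / -27500 = +0.0005091
h(355, 265) = 330.7 + (-0.01044)·(165) + (+0.0005091)·(50) = 330.7 -1.722 +0.025 = 329.003 m.

329.0 m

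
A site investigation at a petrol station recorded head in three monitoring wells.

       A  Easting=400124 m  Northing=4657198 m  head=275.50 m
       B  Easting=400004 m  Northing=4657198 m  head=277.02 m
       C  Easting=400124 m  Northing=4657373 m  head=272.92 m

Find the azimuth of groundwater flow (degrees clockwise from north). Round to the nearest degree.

041°

∂h/∂x = (277.02 − 275.50) / (400004 − 400124) = -0.01267
∂h/∂y = (272.92 − 275.50) / (4657373 − 4657198) = -0.01474
Flow direction (−∇h) has components (+0.01267 E, +0.01474 N).
Azimuth = atan2(E, N) = atan2(+0.01267, +0.01474) = 40.7° ≈ 041°.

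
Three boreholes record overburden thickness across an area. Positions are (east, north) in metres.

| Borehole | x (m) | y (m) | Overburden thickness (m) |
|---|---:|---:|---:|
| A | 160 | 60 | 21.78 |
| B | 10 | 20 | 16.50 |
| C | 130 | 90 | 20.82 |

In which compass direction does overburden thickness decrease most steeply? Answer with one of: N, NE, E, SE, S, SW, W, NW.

Taking A as reference: B−A = (-150, -40, -5.28); C−A = (-30, 30, -0.96).
Determinant of the coordinate differences = (-150)·30 − (-30)·(-40) = -5700.
∂d/∂x = [(-5.28)·30 − (-0.96)·(-40)] / -5700 = +0.03453
∂d/∂y = [(-150)·(-0.96) − (-30)·(-5.28)] / -5700 = +0.002526
Steepest decrease is along −∇f = (-0.03453 E, -0.002526 N) → west.

W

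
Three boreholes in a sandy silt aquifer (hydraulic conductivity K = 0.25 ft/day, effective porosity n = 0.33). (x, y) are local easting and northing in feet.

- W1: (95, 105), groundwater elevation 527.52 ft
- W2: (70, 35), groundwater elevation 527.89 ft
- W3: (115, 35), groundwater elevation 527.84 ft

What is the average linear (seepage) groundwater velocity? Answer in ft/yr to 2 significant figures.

1.4 ft/yr

With h = a·x + b·y + c and W1 as origin, the differences give:
  (-25)·a + (-70)·b = +0.37
  20·a + (-70)·b = +0.32
Eliminate b (×(-70) and ×(-70), subtract): 3150·a = -3.500 → a = ∂h/∂x = -0.001111
Back-substitute: b = ∂h/∂y = -0.004889.
|∇h| = √(-0.001111² + -0.004889²) = 0.005014
Seepage velocity v = K·i/n = 0.25 × 0.005014 / 0.33 = 0.003798 ft/day = 1.387 ft/yr.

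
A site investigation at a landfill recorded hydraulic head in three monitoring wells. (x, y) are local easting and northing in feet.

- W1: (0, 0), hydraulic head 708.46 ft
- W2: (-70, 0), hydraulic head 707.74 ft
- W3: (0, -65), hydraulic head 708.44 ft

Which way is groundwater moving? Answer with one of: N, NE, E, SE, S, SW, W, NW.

∂h/∂x = (707.74 − 708.46) / (-70 − 0) = +0.01029
∂h/∂y = (708.44 − 708.46) / (-65 − 0) = +0.0003077
Flow = −∇h = (-0.01029 east, -0.0003077 north), which points west.

W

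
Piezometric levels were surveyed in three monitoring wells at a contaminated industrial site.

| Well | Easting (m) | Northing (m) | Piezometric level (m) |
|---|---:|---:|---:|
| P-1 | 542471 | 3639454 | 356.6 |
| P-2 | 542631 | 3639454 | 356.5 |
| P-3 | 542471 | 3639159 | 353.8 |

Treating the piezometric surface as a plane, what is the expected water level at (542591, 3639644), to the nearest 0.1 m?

358.3 m

∂h/∂x = (356.5 − 356.6) / (542631 − 542471) = -0.0006250
∂h/∂y = (353.8 − 356.6) / (3639159 − 3639454) = +0.009492
h(542591, 3639644) = 356.6 + (-0.0006250)·(120) + (+0.009492)·(190) = 356.6 -0.075 +1.803 = 358.328 m.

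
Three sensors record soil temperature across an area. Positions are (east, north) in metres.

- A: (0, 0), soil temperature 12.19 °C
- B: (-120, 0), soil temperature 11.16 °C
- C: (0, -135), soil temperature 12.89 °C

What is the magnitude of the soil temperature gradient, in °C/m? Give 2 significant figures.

∂T/∂x = (11.16 − 12.19) / (-120 − 0) = +0.008583
∂T/∂y = (12.89 − 12.19) / (-135 − 0) = -0.005185
|∇f| = √(0.008583² + -0.005185²) = 0.01003 °C/m

0.010 °C/m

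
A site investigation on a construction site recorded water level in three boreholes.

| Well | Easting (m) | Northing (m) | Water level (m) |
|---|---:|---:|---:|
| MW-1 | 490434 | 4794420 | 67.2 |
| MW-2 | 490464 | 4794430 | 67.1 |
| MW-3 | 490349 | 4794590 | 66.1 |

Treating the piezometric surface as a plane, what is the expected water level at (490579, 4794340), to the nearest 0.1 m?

With h = a·x + b·y + c and MW-1 as origin, the differences give:
  30·a + 10·b = -0.1
  (-85)·a + 170·b = -1.1
Eliminate b (×170 and ×10, subtract): 5950·a = -6.00 → a = ∂h/∂x = -0.001008
Back-substitute: b = ∂h/∂y = -0.006975.
h(490579, 4794340) = 67.2 + (-0.001008)·(145) + (-0.006975)·(-80) = 67.2 -0.146 +0.558 = 67.612 m.

67.6 m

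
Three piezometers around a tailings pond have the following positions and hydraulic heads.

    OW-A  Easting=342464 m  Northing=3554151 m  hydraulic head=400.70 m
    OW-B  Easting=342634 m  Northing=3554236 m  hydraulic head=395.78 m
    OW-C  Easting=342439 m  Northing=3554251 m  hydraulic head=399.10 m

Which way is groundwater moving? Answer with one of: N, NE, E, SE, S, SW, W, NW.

Taking OW-A as reference: OW-B−OW-A = (170, 85, -4.92); OW-C−OW-A = (-25, 100, -1.60).
Determinant of the coordinate differences = 170·100 − (-25)·85 = 19125.
∂h/∂x = [(-4.92)·100 − (-1.60)·85] / 19125 = -0.01861
∂h/∂y = [170·(-1.60) − (-25)·(-4.92)] / 19125 = -0.02065
Flow = −∇h = (+0.01861 east, +0.02065 north), which points northeast.

NE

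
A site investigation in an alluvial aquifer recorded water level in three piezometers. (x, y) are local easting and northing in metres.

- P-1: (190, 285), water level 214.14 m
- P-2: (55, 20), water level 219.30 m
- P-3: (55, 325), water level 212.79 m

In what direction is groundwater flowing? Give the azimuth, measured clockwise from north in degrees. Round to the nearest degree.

350°

With h = a·x + b·y + c and P-1 as origin, the differences give:
  (-135)·a + (-265)·b = +5.16
  (-135)·a + 40·b = -1.35
Eliminate b (×40 and ×(-265), subtract): -41175·a = -151.350 → a = ∂h/∂x = +0.003676
Back-substitute: b = ∂h/∂y = -0.02134.
Flow direction (−∇h) has components (-0.003676 E, +0.02134 N).
Azimuth = atan2(E, N) = atan2(-0.003676, +0.02134) = 350.2° ≈ 350°.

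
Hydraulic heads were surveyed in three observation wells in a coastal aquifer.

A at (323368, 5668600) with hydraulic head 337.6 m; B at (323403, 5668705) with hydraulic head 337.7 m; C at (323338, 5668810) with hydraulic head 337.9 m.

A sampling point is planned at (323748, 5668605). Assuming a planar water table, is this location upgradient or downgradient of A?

downgradient

With h = a·x + b·y + c and A as origin, the differences give:
  35·a + 105·b = +0.1
  (-30)·a + 210·b = +0.3
Eliminate b (×210 and ×105, subtract): 10500·a = -10.50 → a = ∂h/∂x = -0.001000
Back-substitute: b = ∂h/∂y = +0.001286.
Head at (323748, 5668605) = 337.6 + (-0.001000)·(380) + (+0.001286)·(5) = 337.23 m.
That is lower than the 337.6 m at A, so the point is downgradient.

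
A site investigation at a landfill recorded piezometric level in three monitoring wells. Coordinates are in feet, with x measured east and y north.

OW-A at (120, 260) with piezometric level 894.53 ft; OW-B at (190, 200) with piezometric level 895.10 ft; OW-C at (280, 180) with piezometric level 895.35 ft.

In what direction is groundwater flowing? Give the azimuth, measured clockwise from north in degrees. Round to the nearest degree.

With h = a·x + b·y + c and OW-A as origin, the differences give:
  70·a + (-60)·b = +0.57
  160·a + (-80)·b = +0.82
Eliminate b (×(-80) and ×(-60), subtract): 4000·a = 3.600 → a = ∂h/∂x = +0.0009000
Back-substitute: b = ∂h/∂y = -0.008450.
Flow direction (−∇h) has components (-0.0009000 E, +0.008450 N).
Azimuth = atan2(E, N) = atan2(-0.0009000, +0.008450) = 353.9° ≈ 354°.

354°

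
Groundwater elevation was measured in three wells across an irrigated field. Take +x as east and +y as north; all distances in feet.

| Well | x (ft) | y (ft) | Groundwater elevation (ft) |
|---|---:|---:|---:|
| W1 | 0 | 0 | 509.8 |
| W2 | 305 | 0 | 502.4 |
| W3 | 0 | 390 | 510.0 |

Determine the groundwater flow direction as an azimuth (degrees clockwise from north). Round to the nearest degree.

∂h/∂x = (502.4 − 509.8) / (305 − 0) = -0.02426
∂h/∂y = (510.0 − 509.8) / (390 − 0) = +0.0005128
Flow direction (−∇h) has components (+0.02426 E, -0.0005128 N).
Azimuth = atan2(E, N) = atan2(+0.02426, -0.0005128) = 91.2° ≈ 091°.

091°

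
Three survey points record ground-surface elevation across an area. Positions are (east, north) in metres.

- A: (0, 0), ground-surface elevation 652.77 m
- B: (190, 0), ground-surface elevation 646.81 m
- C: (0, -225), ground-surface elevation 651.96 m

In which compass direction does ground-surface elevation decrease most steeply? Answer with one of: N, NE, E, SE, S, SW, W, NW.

∂z/∂x = (646.81 − 652.77) / (190 − 0) = -0.03137
∂z/∂y = (651.96 − 652.77) / (-225 − 0) = +0.003600
Steepest decrease is along −∇f = (+0.03137 E, -0.003600 N) → east.

E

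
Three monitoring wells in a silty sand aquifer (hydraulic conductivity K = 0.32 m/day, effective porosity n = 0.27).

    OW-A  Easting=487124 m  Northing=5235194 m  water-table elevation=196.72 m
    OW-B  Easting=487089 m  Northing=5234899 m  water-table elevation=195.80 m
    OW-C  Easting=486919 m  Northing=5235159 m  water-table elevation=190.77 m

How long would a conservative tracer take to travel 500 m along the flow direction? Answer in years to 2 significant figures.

40 years

Taking OW-A as reference: OW-B−OW-A = (-35, -295, -0.92); OW-C−OW-A = (-205, -35, -5.95).
Solve a·Δx + b·Δy = Δh: det = (-35)·(-35) − (-205)·(-295) = -59250.
∂h/∂x = [(-0.92)·(-35) − (-5.95)·(-295)] / -59250 = +0.02908
∂h/∂y = [(-35)·(-5.95) − (-205)·(-0.92)] / -59250 = -0.0003316
|∇h| = √(0.02908² + -0.0003316²) = 0.02908
Seepage velocity v = K·i/n = 0.32 × 0.02908 / 0.27 = 0.03447 m/day.
t = 500 / 0.03447 = 1.451e+04 days = 39.7 years.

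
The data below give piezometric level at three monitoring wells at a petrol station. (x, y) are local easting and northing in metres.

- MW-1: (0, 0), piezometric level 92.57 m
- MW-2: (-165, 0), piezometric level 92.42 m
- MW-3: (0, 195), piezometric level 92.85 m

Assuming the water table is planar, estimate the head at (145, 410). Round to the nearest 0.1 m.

∂h/∂x = (92.42 − 92.57) / (-165 − 0) = +0.0009091
∂h/∂y = (92.85 − 92.57) / (195 − 0) = +0.001436
h(145, 410) = 92.57 + (+0.0009091)·(145) + (+0.001436)·(410) = 92.57 +0.132 +0.589 = 93.291 m.

93.3 m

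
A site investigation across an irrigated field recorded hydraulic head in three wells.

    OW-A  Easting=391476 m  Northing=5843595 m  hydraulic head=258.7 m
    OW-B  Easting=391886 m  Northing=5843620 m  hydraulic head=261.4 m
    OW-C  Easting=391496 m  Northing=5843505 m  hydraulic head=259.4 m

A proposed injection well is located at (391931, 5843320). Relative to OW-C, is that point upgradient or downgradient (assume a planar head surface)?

Taking OW-A as reference: OW-B−OW-A = (410, 25, +2.7); OW-C−OW-A = (20, -90, +0.7).
Solve a·Δx + b·Δy = Δh: det = 410·(-90) − 20·25 = -37400.
∂h/∂x = [(+2.7)·(-90) − (+0.7)·25] / -37400 = +0.006965
∂h/∂y = [410·(+0.7) − 20·(+2.7)] / -37400 = -0.006230
Head at (391931, 5843320) = 258.7 + (+0.006965)·(455) + (-0.006230)·(-275) = 263.58 m.
That is higher than the 259.4 m at OW-C, so the point is upgradient.

upgradient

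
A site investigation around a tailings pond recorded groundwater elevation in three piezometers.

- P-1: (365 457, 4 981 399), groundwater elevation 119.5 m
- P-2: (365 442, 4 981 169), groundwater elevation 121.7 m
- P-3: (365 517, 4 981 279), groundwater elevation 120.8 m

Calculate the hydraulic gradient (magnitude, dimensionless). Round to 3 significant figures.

Taking P-1 as reference: P-2−P-1 = (-15, -230, +2.2); P-3−P-1 = (60, -120, +1.3).
Solve a·Δx + b·Δy = Δh: det = (-15)·(-120) − 60·(-230) = 15600.
∂h/∂x = [(+2.2)·(-120) − (+1.3)·(-230)] / 15600 = +0.002244
∂h/∂y = [(-15)·(+1.3) − 60·(+2.2)] / 15600 = -0.009712
|∇h| = √(0.002244² + -0.009712²) = 0.009968

0.00997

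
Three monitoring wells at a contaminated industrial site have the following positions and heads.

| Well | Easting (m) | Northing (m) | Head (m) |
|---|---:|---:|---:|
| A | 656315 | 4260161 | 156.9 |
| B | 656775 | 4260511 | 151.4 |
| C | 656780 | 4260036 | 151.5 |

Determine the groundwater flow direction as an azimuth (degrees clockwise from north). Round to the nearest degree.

088°

Three-point gradient (reference A): Δ to B = (460, 350, -5.5), Δ to C = (465, -125, -5.4).
∂h/∂x = -0.01170, ∂h/∂y = -0.0003337 (det = -220250).
Flow direction (−∇h) has components (+0.01170 E, +0.0003337 N).
Azimuth = atan2(E, N) = atan2(+0.01170, +0.0003337) = 88.4° ≈ 088°.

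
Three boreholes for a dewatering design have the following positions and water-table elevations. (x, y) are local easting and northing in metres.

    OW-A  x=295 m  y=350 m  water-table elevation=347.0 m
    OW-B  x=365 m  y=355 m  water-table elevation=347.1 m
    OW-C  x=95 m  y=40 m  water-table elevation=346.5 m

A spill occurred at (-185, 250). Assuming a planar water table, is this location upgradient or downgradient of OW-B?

downgradient

With h = a·x + b·y + c and OW-A as origin, the differences give:
  70·a + 5·b = +0.1
  (-200)·a + (-310)·b = -0.5
Eliminate b (×(-310) and ×5, subtract): -20700·a = -28.50 → a = ∂h/∂x = +0.001377
Back-substitute: b = ∂h/∂y = +0.0007246.
Head at (-185, 250) = 347.0 + (+0.001377)·(-480) + (+0.0007246)·(-100) = 346.27 m.
That is lower than the 347.1 m at OW-B, so the point is downgradient.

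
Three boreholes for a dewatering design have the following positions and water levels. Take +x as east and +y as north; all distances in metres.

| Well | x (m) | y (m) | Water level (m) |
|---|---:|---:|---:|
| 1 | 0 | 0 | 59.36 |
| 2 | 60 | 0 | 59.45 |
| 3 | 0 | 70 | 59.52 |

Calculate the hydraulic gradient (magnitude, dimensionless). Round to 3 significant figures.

0.00273

∂h/∂x = (59.45 − 59.36) / (60 − 0) = +0.001500
∂h/∂y = (59.52 − 59.36) / (70 − 0) = +0.002286
|∇h| = √(0.001500² + 0.002286²) = 0.002734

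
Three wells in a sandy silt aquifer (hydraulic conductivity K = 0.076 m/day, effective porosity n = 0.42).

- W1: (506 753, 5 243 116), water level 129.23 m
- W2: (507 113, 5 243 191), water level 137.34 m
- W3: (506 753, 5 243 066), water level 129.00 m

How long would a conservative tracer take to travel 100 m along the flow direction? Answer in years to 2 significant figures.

Taking W1 as reference: W2−W1 = (360, 75, +8.11); W3−W1 = (0, -50, -0.23).
Determinant of the coordinate differences = 360·(-50) − 0·75 = -18000.
∂h/∂x = [(+8.11)·(-50) − (-0.23)·75] / -18000 = +0.02157
∂h/∂y = [360·(-0.23) − 0·(+8.11)] / -18000 = +0.004600
|∇h| = √(0.02157² + 0.004600²) = 0.02206
Seepage velocity v = K·i/n = 0.076 × 0.02206 / 0.42 = 0.003992 m/day.
t = 100 / 0.003992 = 2.505e+04 days = 68.6 years.

69 years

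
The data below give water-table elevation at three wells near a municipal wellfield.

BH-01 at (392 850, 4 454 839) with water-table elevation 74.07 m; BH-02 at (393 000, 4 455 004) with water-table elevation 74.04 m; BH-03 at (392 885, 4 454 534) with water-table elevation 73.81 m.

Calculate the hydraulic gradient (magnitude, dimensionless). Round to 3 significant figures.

Taking BH-01 as reference: BH-02−BH-01 = (150, 165, -0.03); BH-03−BH-01 = (35, -305, -0.26).
Solve a·Δx + b·Δy = Δh: det = 150·(-305) − 35·165 = -51525.
∂h/∂x = [(-0.03)·(-305) − (-0.26)·165] / -51525 = -0.001010
∂h/∂y = [150·(-0.26) − 35·(-0.03)] / -51525 = +0.0007365
|∇h| = √(-0.001010² + 0.0007365²) = 0.00125

0.00125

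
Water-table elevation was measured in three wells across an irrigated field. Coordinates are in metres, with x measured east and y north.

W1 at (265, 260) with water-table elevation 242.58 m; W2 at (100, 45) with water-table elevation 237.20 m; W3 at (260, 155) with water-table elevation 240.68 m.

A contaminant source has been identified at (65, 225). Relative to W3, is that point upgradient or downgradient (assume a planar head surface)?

downgradient

Differences from W1: to W2 (Δx, Δy, Δh) = (-165, -215, -5.38); to W3 = (-5, -105, -1.90).
Solve a·Δx + b·Δy = Δh: det = (-165)·(-105) − (-5)·(-215) = 16250.
∂h/∂x = [(-5.38)·(-105) − (-1.90)·(-215)] / 16250 = +0.009625
∂h/∂y = [(-165)·(-1.90) − (-5)·(-5.38)] / 16250 = +0.01764
Head at (65, 225) = 242.58 + (+0.009625)·(-200) + (+0.01764)·(-35) = 240.04 m.
That is lower than the 240.68 m at W3, so the point is downgradient.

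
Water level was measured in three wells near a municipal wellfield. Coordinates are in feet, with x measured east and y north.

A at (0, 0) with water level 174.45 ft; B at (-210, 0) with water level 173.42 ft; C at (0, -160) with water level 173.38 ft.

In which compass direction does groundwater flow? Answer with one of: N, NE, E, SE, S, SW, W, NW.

SW

∂h/∂x = (173.42 − 174.45) / (-210 − 0) = +0.004905
∂h/∂y = (173.38 − 174.45) / (-160 − 0) = +0.006687
Flow = −∇h = (-0.004905 east, -0.006687 north), which points southwest.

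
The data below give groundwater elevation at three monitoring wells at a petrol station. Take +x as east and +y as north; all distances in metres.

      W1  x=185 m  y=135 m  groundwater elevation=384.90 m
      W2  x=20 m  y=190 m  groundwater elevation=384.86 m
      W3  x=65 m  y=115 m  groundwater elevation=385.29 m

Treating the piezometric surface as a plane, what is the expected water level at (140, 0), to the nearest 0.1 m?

385.9 m

With h = a·x + b·y + c and W1 as origin, the differences give:
  (-165)·a + 55·b = -0.04
  (-120)·a + (-20)·b = +0.39
Eliminate b (×(-20) and ×55, subtract): 9900·a = -20.650 → a = ∂h/∂x = -0.002086
Back-substitute: b = ∂h/∂y = -0.006985.
h(140, 0) = 384.90 + (-0.002086)·(-45) + (-0.006985)·(-135) = 384.90 +0.094 +0.943 = 385.937 m.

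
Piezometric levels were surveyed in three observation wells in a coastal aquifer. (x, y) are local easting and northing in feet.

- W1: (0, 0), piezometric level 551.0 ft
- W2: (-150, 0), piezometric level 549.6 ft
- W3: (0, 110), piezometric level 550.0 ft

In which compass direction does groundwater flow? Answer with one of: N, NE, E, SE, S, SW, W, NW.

∂h/∂x = (549.6 − 551.0) / (-150 − 0) = +0.009333
∂h/∂y = (550.0 − 551.0) / (110 − 0) = -0.009091
Flow = −∇h = (-0.009333 east, +0.009091 north), which points northwest.

NW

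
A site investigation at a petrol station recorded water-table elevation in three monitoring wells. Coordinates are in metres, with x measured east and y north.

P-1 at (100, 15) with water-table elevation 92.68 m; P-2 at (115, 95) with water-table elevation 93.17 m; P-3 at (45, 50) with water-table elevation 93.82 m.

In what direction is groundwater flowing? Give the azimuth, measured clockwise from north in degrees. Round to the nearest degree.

121°

Differences from P-1: to P-2 (Δx, Δy, Δh) = (15, 80, +0.49); to P-3 = (-55, 35, +1.14).
Determinant of the coordinate differences = 15·35 − (-55)·80 = 4925.
∂h/∂x = [(+0.49)·35 − (+1.14)·80] / 4925 = -0.01504
∂h/∂y = [15·(+1.14) − (-55)·(+0.49)] / 4925 = +0.008944
Flow direction (−∇h) has components (+0.01504 E, -0.008944 N).
Azimuth = atan2(E, N) = atan2(+0.01504, -0.008944) = 120.7° ≈ 121°.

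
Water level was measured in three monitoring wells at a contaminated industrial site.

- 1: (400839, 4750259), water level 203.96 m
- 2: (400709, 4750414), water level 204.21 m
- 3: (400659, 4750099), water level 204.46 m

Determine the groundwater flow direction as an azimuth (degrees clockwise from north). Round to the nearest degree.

Differences from 1: to 2 (Δx, Δy, Δh) = (-130, 155, +0.25); to 3 = (-180, -160, +0.50).
Solve a·Δx + b·Δy = Δh: det = (-130)·(-160) − (-180)·155 = 48700.
∂h/∂x = [(+0.25)·(-160) − (+0.50)·155] / 48700 = -0.002413
∂h/∂y = [(-130)·(+0.50) − (-180)·(+0.25)] / 48700 = -0.0004107
Flow direction (−∇h) has components (+0.002413 E, +0.0004107 N).
Azimuth = atan2(E, N) = atan2(+0.002413, +0.0004107) = 80.3° ≈ 080°.

080°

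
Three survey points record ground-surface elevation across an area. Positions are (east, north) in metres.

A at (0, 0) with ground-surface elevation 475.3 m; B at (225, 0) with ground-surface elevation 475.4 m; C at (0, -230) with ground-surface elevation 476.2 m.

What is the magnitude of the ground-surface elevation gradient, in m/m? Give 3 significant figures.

0.00394 m/m

∂z/∂x = (475.4 − 475.3) / (225 − 0) = +0.0004444
∂z/∂y = (476.2 − 475.3) / (-230 − 0) = -0.003913
|∇f| = √(0.0004444² + -0.003913²) = 0.003938 m/m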